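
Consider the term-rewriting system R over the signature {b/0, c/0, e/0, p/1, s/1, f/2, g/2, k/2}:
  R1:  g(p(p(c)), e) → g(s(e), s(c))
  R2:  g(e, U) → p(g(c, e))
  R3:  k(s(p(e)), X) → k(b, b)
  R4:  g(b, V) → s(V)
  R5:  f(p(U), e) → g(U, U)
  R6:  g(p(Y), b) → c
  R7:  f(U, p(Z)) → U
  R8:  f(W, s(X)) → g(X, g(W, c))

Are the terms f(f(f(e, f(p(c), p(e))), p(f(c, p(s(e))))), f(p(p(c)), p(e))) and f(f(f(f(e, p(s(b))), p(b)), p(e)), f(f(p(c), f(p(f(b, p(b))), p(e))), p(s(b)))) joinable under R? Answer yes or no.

yes — NF(t₁) = e, NF(t₂) = e

Reduce t₁ = f(f(f(e, f(p(c), p(e))), p(f(c, p(s(e))))), f(p(p(c)), p(e))):
1. f(f(f(e, f(p(c), p(e))), p(f(c, p(s(e))))), f(p(p(c)), p(e)))  →  f(f(e, f(p(c), p(e))), f(p(p(c)), p(e)))   [R7 at 1]
2. f(f(e, f(p(c), p(e))), f(p(p(c)), p(e)))  →  f(f(e, p(c)), f(p(p(c)), p(e)))   [R7 at 1.2]
3. f(f(e, p(c)), f(p(p(c)), p(e)))  →  f(e, f(p(p(c)), p(e)))   [R7 at 1]
4. f(e, f(p(p(c)), p(e)))  →  f(e, p(p(c)))   [R7 at 2]
5. f(e, p(p(c)))  →  e   [R7 at ε]

Reduce t₂ = f(f(f(f(e, p(s(b))), p(b)), p(e)), f(f(p(c), f(p(f(b, p(b))), p(e))), p(s(b)))):
1. f(f(f(f(e, p(s(b))), p(b)), p(e)), f(f(p(c), f(p(f(b, p(b))), p(e))), p(s(b))))  →  f(f(f(e, p(s(b))), p(b)), f(f(p(c), f(p(f(b, p(b))), p(e))), p(s(b))))   [R7 at 1]
2. f(f(f(e, p(s(b))), p(b)), f(f(p(c), f(p(f(b, p(b))), p(e))), p(s(b))))  →  f(f(e, p(s(b))), f(f(p(c), f(p(f(b, p(b))), p(e))), p(s(b))))   [R7 at 1]
3. f(f(e, p(s(b))), f(f(p(c), f(p(f(b, p(b))), p(e))), p(s(b))))  →  f(e, f(f(p(c), f(p(f(b, p(b))), p(e))), p(s(b))))   [R7 at 1]
4. f(e, f(f(p(c), f(p(f(b, p(b))), p(e))), p(s(b))))  →  f(e, f(p(c), f(p(f(b, p(b))), p(e))))   [R7 at 2]
5. f(e, f(p(c), f(p(f(b, p(b))), p(e))))  →  f(e, f(p(c), p(f(b, p(b)))))   [R7 at 2.2]
6. f(e, f(p(c), p(f(b, p(b)))))  →  f(e, p(c))   [R7 at 2]
7. f(e, p(c))  →  e   [R7 at ε]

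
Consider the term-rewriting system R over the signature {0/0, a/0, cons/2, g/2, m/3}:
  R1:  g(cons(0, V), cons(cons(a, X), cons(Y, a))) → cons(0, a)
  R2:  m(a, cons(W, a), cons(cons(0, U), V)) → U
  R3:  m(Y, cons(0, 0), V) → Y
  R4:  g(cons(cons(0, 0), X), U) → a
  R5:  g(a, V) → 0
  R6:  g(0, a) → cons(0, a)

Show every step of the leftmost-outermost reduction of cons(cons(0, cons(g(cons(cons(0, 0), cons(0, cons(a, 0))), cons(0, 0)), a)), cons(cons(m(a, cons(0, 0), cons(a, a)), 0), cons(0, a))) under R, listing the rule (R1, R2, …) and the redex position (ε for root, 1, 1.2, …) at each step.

1. cons(cons(0, cons(g(cons(cons(0, 0), cons(0, cons(a, 0))), cons(0, 0)), a)), cons(cons(m(a, cons(0, 0), cons(a, a)), 0), cons(0, a)))  →  cons(cons(0, cons(a, a)), cons(cons(m(a, cons(0, 0), cons(a, a)), 0), cons(0, a)))   [R4 at 1.2.1]
2. cons(cons(0, cons(a, a)), cons(cons(m(a, cons(0, 0), cons(a, a)), 0), cons(0, a)))  →  cons(cons(0, cons(a, a)), cons(cons(a, 0), cons(0, a)))   [R3 at 2.1.1]

cons(cons(0, cons(a, a)), cons(cons(a, 0), cons(0, a)))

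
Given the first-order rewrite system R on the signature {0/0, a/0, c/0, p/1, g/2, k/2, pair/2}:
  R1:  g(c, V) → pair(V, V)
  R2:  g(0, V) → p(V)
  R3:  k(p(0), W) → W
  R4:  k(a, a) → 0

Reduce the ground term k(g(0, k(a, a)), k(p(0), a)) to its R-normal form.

1. k(g(0, k(a, a)), k(p(0), a))  →  k(p(k(a, a)), k(p(0), a))   [R2 at 1]
2. k(p(k(a, a)), k(p(0), a))  →  k(p(0), k(p(0), a))   [R4 at 1.1]
3. k(p(0), k(p(0), a))  →  k(p(0), a)   [R3 at ε]
4. k(p(0), a)  →  a   [R3 at ε]

a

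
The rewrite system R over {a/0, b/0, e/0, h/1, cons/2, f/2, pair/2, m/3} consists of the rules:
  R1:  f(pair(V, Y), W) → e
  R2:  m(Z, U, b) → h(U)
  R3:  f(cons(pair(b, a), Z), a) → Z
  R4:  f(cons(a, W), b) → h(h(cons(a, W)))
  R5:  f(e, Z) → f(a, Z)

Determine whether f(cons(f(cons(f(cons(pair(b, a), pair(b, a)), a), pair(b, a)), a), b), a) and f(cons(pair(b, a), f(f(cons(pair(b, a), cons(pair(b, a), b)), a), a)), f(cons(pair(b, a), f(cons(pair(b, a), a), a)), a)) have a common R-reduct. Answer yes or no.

yes — NF(t₁) = b, NF(t₂) = b

Reduce t₁ = f(cons(f(cons(f(cons(pair(b, a), pair(b, a)), a), pair(b, a)), a), b), a):
1. f(cons(f(cons(f(cons(pair(b, a), pair(b, a)), a), pair(b, a)), a), b), a)  →  f(cons(f(cons(pair(b, a), pair(b, a)), a), b), a)   [R3 at 1.1.1.1]
2. f(cons(f(cons(pair(b, a), pair(b, a)), a), b), a)  →  f(cons(pair(b, a), b), a)   [R3 at 1.1]
3. f(cons(pair(b, a), b), a)  →  b   [R3 at ε]

Reduce t₂ = f(cons(pair(b, a), f(f(cons(pair(b, a), cons(pair(b, a), b)), a), a)), f(cons(pair(b, a), f(cons(pair(b, a), a), a)), a)):
1. f(cons(pair(b, a), f(f(cons(pair(b, a), cons(pair(b, a), b)), a), a)), f(cons(pair(b, a), f(cons(pair(b, a), a), a)), a))  →  f(cons(pair(b, a), f(cons(pair(b, a), b), a)), f(cons(pair(b, a), f(cons(pair(b, a), a), a)), a))   [R3 at 1.2.1]
2. f(cons(pair(b, a), f(cons(pair(b, a), b), a)), f(cons(pair(b, a), f(cons(pair(b, a), a), a)), a))  →  f(cons(pair(b, a), b), f(cons(pair(b, a), f(cons(pair(b, a), a), a)), a))   [R3 at 1.2]
3. f(cons(pair(b, a), b), f(cons(pair(b, a), f(cons(pair(b, a), a), a)), a))  →  f(cons(pair(b, a), b), f(cons(pair(b, a), a), a))   [R3 at 2]
4. f(cons(pair(b, a), b), f(cons(pair(b, a), a), a))  →  f(cons(pair(b, a), b), a)   [R3 at 2]
5. f(cons(pair(b, a), b), a)  →  b   [R3 at ε]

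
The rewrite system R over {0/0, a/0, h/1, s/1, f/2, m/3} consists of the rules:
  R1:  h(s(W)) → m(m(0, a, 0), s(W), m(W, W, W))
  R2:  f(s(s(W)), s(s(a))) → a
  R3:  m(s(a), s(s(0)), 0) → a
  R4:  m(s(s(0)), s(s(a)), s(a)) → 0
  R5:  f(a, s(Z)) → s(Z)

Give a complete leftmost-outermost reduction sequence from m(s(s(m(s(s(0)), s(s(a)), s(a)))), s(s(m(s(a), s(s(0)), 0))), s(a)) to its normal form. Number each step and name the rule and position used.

0

1. m(s(s(m(s(s(0)), s(s(a)), s(a)))), s(s(m(s(a), s(s(0)), 0))), s(a))  →  m(s(s(0)), s(s(m(s(a), s(s(0)), 0))), s(a))   [R4 at 1.1.1]
2. m(s(s(0)), s(s(m(s(a), s(s(0)), 0))), s(a))  →  m(s(s(0)), s(s(a)), s(a))   [R3 at 2.1.1]
3. m(s(s(0)), s(s(a)), s(a))  →  0   [R4 at ε]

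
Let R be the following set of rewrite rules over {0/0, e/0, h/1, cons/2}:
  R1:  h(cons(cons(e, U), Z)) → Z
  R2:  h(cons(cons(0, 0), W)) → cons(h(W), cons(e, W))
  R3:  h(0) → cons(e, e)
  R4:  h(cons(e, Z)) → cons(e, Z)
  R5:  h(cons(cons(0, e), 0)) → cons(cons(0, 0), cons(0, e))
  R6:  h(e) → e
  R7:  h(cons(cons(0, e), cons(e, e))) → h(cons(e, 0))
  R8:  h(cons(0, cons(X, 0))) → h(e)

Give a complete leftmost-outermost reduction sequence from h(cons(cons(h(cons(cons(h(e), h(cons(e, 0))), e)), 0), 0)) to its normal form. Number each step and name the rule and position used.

0

1. h(cons(cons(h(cons(cons(h(e), h(cons(e, 0))), e)), 0), 0))  →  h(cons(cons(h(cons(cons(e, h(cons(e, 0))), e)), 0), 0))   [R6 at 1.1.1.1.1.1]
2. h(cons(cons(h(cons(cons(e, h(cons(e, 0))), e)), 0), 0))  →  h(cons(cons(e, 0), 0))   [R1 at 1.1.1]
3. h(cons(cons(e, 0), 0))  →  0   [R1 at ε]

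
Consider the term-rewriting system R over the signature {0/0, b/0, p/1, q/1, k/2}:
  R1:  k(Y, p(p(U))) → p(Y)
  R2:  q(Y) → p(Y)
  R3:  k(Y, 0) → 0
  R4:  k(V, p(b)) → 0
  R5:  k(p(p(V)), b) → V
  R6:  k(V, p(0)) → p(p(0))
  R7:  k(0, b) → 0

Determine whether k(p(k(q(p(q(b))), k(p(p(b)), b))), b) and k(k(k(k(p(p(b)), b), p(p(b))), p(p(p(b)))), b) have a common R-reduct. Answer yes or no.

yes — NF(t₁) = b, NF(t₂) = b

Reduce t₁ = k(p(k(q(p(q(b))), k(p(p(b)), b))), b):
1. k(p(k(q(p(q(b))), k(p(p(b)), b))), b)  →  k(p(k(p(p(q(b))), k(p(p(b)), b))), b)   [R2 at 1.1.1]
2. k(p(k(p(p(q(b))), k(p(p(b)), b))), b)  →  k(p(k(p(p(p(b))), k(p(p(b)), b))), b)   [R2 at 1.1.1.1.1]
3. k(p(k(p(p(p(b))), k(p(p(b)), b))), b)  →  k(p(k(p(p(p(b))), b)), b)   [R5 at 1.1.2]
4. k(p(k(p(p(p(b))), b)), b)  →  k(p(p(b)), b)   [R5 at 1.1]
5. k(p(p(b)), b)  →  b   [R5 at ε]

Reduce t₂ = k(k(k(k(p(p(b)), b), p(p(b))), p(p(p(b)))), b):
1. k(k(k(k(p(p(b)), b), p(p(b))), p(p(p(b)))), b)  →  k(p(k(k(p(p(b)), b), p(p(b)))), b)   [R1 at 1]
2. k(p(k(k(p(p(b)), b), p(p(b)))), b)  →  k(p(p(k(p(p(b)), b))), b)   [R1 at 1.1]
3. k(p(p(k(p(p(b)), b))), b)  →  k(p(p(b)), b)   [R5 at ε]
4. k(p(p(b)), b)  →  b   [R5 at ε]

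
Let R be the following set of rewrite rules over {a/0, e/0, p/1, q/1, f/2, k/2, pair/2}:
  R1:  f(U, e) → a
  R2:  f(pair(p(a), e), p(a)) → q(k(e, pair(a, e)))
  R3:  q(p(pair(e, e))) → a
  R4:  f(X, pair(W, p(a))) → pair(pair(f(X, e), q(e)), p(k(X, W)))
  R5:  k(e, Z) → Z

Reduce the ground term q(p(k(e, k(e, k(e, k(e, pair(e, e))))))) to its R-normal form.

1. q(p(k(e, k(e, k(e, k(e, pair(e, e)))))))  →  q(p(k(e, k(e, k(e, pair(e, e))))))   [R5 at 1.1]
2. q(p(k(e, k(e, k(e, pair(e, e))))))  →  q(p(k(e, k(e, pair(e, e)))))   [R5 at 1.1]
3. q(p(k(e, k(e, pair(e, e)))))  →  q(p(k(e, pair(e, e))))   [R5 at 1.1]
4. q(p(k(e, pair(e, e))))  →  q(p(pair(e, e)))   [R5 at 1.1]
5. q(p(pair(e, e)))  →  a   [R3 at ε]

a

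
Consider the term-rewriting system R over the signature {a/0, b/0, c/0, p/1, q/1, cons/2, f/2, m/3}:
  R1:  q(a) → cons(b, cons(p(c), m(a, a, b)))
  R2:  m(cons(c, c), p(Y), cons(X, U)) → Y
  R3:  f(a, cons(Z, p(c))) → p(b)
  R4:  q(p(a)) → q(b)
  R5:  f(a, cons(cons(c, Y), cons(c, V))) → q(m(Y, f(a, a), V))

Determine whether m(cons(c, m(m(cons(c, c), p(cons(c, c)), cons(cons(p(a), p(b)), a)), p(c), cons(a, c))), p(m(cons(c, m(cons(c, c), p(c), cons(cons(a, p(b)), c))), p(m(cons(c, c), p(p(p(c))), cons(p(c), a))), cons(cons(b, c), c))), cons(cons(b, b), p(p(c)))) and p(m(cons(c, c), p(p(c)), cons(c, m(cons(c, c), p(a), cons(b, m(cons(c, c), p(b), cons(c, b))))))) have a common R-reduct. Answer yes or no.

Reduce t₁ = m(cons(c, m(m(cons(c, c), p(cons(c, c)), cons(cons(p(a), p(b)), a)), p(c), cons(a, c))), p(m(cons(c, m(cons(c, c), p(c), cons(cons(a, p(b)), c))), p(m(cons(c, c), p(p(p(c))), cons(p(c), a))), cons(cons(b, c), c))), cons(cons(b, b), p(p(c)))):
1. m(cons(c, m(m(cons(c, c), p(cons(c, c)), cons(cons(p(a), p(b)), a)), p(c), cons(a, c))), p(m(cons(c, m(cons(c, c), p(c), cons(cons(a, p(b)), c))), p(m(cons(c, c), p(p(p(c))), cons(p(c), a))), cons(cons(b, c), c))), cons(cons(b, b), p(p(c))))  →  m(cons(c, m(cons(c, c), p(c), cons(a, c))), p(m(cons(c, m(cons(c, c), p(c), cons(cons(a, p(b)), c))), p(m(cons(c, c), p(p(p(c))), cons(p(c), a))), cons(cons(b, c), c))), cons(cons(b, b), p(p(c))))   [R2 at 1.2.1]
2. m(cons(c, m(cons(c, c), p(c), cons(a, c))), p(m(cons(c, m(cons(c, c), p(c), cons(cons(a, p(b)), c))), p(m(cons(c, c), p(p(p(c))), cons(p(c), a))), cons(cons(b, c), c))), cons(cons(b, b), p(p(c))))  →  m(cons(c, c), p(m(cons(c, m(cons(c, c), p(c), cons(cons(a, p(b)), c))), p(m(cons(c, c), p(p(p(c))), cons(p(c), a))), cons(cons(b, c), c))), cons(cons(b, b), p(p(c))))   [R2 at 1.2]
3. m(cons(c, c), p(m(cons(c, m(cons(c, c), p(c), cons(cons(a, p(b)), c))), p(m(cons(c, c), p(p(p(c))), cons(p(c), a))), cons(cons(b, c), c))), cons(cons(b, b), p(p(c))))  →  m(cons(c, m(cons(c, c), p(c), cons(cons(a, p(b)), c))), p(m(cons(c, c), p(p(p(c))), cons(p(c), a))), cons(cons(b, c), c))   [R2 at ε]
4. m(cons(c, m(cons(c, c), p(c), cons(cons(a, p(b)), c))), p(m(cons(c, c), p(p(p(c))), cons(p(c), a))), cons(cons(b, c), c))  →  m(cons(c, c), p(m(cons(c, c), p(p(p(c))), cons(p(c), a))), cons(cons(b, c), c))   [R2 at 1.2]
5. m(cons(c, c), p(m(cons(c, c), p(p(p(c))), cons(p(c), a))), cons(cons(b, c), c))  →  m(cons(c, c), p(p(p(c))), cons(p(c), a))   [R2 at ε]
6. m(cons(c, c), p(p(p(c))), cons(p(c), a))  →  p(p(c))   [R2 at ε]

Reduce t₂ = p(m(cons(c, c), p(p(c)), cons(c, m(cons(c, c), p(a), cons(b, m(cons(c, c), p(b), cons(c, b))))))):
1. p(m(cons(c, c), p(p(c)), cons(c, m(cons(c, c), p(a), cons(b, m(cons(c, c), p(b), cons(c, b)))))))  →  p(p(c))   [R2 at 1]

yes — NF(t₁) = p(p(c)), NF(t₂) = p(p(c))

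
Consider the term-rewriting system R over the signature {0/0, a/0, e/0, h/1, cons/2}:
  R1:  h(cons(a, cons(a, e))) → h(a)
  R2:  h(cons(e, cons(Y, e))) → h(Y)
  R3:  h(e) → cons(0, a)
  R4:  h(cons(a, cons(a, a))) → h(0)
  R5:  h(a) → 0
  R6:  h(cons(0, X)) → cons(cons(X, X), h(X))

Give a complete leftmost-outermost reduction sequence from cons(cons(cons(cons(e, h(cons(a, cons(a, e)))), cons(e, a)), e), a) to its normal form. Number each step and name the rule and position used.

1. cons(cons(cons(cons(e, h(cons(a, cons(a, e)))), cons(e, a)), e), a)  →  cons(cons(cons(cons(e, h(a)), cons(e, a)), e), a)   [R1 at 1.1.1.2]
2. cons(cons(cons(cons(e, h(a)), cons(e, a)), e), a)  →  cons(cons(cons(cons(e, 0), cons(e, a)), e), a)   [R5 at 1.1.1.2]

cons(cons(cons(cons(e, 0), cons(e, a)), e), a)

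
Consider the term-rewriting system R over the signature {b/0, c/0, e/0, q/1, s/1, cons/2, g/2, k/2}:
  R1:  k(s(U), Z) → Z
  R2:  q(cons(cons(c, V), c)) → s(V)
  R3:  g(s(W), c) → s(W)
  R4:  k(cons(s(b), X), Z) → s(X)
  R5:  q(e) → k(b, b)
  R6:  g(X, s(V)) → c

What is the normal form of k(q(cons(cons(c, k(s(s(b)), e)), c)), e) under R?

1. k(q(cons(cons(c, k(s(s(b)), e)), c)), e)  →  k(s(k(s(s(b)), e)), e)   [R2 at 1]
2. k(s(k(s(s(b)), e)), e)  →  e   [R1 at ε]

e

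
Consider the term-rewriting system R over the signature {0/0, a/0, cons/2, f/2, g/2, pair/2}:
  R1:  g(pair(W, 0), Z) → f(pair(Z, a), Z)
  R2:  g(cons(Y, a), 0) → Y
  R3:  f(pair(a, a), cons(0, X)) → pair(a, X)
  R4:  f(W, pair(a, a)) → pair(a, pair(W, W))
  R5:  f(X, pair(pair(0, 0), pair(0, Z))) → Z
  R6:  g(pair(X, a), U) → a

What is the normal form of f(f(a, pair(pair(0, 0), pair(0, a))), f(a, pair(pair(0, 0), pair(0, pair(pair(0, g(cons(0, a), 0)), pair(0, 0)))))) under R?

0

1. f(f(a, pair(pair(0, 0), pair(0, a))), f(a, pair(pair(0, 0), pair(0, pair(pair(0, g(cons(0, a), 0)), pair(0, 0))))))  →  f(a, f(a, pair(pair(0, 0), pair(0, pair(pair(0, g(cons(0, a), 0)), pair(0, 0))))))   [R5 at 1]
2. f(a, f(a, pair(pair(0, 0), pair(0, pair(pair(0, g(cons(0, a), 0)), pair(0, 0))))))  →  f(a, pair(pair(0, g(cons(0, a), 0)), pair(0, 0)))   [R5 at 2]
3. f(a, pair(pair(0, g(cons(0, a), 0)), pair(0, 0)))  →  f(a, pair(pair(0, 0), pair(0, 0)))   [R2 at 2.1.2]
4. f(a, pair(pair(0, 0), pair(0, 0)))  →  0   [R5 at ε]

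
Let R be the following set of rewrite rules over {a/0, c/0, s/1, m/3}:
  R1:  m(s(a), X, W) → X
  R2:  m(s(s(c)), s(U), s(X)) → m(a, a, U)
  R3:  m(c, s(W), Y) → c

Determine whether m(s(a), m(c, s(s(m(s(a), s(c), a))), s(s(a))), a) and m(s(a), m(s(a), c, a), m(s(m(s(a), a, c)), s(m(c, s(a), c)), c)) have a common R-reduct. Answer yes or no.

Reduce t₁ = m(s(a), m(c, s(s(m(s(a), s(c), a))), s(s(a))), a):
1. m(s(a), m(c, s(s(m(s(a), s(c), a))), s(s(a))), a)  →  m(c, s(s(m(s(a), s(c), a))), s(s(a)))   [R1 at ε]
2. m(c, s(s(m(s(a), s(c), a))), s(s(a)))  →  c   [R3 at ε]

Reduce t₂ = m(s(a), m(s(a), c, a), m(s(m(s(a), a, c)), s(m(c, s(a), c)), c)):
1. m(s(a), m(s(a), c, a), m(s(m(s(a), a, c)), s(m(c, s(a), c)), c))  →  m(s(a), c, a)   [R1 at ε]
2. m(s(a), c, a)  →  c   [R1 at ε]

yes — NF(t₁) = c, NF(t₂) = c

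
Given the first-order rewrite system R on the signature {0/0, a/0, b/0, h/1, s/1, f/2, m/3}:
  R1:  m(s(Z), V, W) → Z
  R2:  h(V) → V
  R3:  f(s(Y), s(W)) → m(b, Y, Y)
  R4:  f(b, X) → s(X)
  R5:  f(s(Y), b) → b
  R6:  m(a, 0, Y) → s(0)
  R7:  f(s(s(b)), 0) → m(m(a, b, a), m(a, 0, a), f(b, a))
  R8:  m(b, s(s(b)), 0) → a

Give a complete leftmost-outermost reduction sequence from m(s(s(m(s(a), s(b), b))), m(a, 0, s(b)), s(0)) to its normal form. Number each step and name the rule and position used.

1. m(s(s(m(s(a), s(b), b))), m(a, 0, s(b)), s(0))  →  s(m(s(a), s(b), b))   [R1 at ε]
2. s(m(s(a), s(b), b))  →  s(a)   [R1 at 1]

s(a)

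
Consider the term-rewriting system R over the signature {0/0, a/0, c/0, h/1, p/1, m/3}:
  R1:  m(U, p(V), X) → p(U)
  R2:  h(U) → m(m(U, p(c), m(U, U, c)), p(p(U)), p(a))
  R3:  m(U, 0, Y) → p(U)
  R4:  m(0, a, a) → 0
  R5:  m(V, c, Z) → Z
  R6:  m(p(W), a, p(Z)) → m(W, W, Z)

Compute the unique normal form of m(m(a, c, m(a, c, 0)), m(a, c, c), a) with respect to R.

1. m(m(a, c, m(a, c, 0)), m(a, c, c), a)  →  m(m(a, c, 0), m(a, c, c), a)   [R5 at 1]
2. m(m(a, c, 0), m(a, c, c), a)  →  m(0, m(a, c, c), a)   [R5 at 1]
3. m(0, m(a, c, c), a)  →  m(0, c, a)   [R5 at 2]
4. m(0, c, a)  →  a   [R5 at ε]

a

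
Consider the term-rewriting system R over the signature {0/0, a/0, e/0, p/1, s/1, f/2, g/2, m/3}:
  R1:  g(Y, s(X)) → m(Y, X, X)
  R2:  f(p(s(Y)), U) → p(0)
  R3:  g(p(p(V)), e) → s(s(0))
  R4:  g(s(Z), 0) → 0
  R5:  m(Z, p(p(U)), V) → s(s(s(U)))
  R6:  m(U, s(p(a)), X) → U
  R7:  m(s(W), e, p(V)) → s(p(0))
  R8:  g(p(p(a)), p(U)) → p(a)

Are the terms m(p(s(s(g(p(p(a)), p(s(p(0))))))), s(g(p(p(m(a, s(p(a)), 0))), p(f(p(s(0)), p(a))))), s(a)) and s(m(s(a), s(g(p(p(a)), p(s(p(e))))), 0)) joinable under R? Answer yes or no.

no — NF(t₁) = p(s(s(p(a)))), NF(t₂) = s(s(a))

Reduce t₁ = m(p(s(s(g(p(p(a)), p(s(p(0))))))), s(g(p(p(m(a, s(p(a)), 0))), p(f(p(s(0)), p(a))))), s(a)):
1. m(p(s(s(g(p(p(a)), p(s(p(0))))))), s(g(p(p(m(a, s(p(a)), 0))), p(f(p(s(0)), p(a))))), s(a))  →  m(p(s(s(p(a)))), s(g(p(p(m(a, s(p(a)), 0))), p(f(p(s(0)), p(a))))), s(a))   [R8 at 1.1.1.1]
2. m(p(s(s(p(a)))), s(g(p(p(m(a, s(p(a)), 0))), p(f(p(s(0)), p(a))))), s(a))  →  m(p(s(s(p(a)))), s(g(p(p(a)), p(f(p(s(0)), p(a))))), s(a))   [R6 at 2.1.1.1.1]
3. m(p(s(s(p(a)))), s(g(p(p(a)), p(f(p(s(0)), p(a))))), s(a))  →  m(p(s(s(p(a)))), s(p(a)), s(a))   [R8 at 2.1]
4. m(p(s(s(p(a)))), s(p(a)), s(a))  →  p(s(s(p(a))))   [R6 at ε]

Reduce t₂ = s(m(s(a), s(g(p(p(a)), p(s(p(e))))), 0)):
1. s(m(s(a), s(g(p(p(a)), p(s(p(e))))), 0))  →  s(m(s(a), s(p(a)), 0))   [R8 at 1.2.1]
2. s(m(s(a), s(p(a)), 0))  →  s(s(a))   [R6 at 1]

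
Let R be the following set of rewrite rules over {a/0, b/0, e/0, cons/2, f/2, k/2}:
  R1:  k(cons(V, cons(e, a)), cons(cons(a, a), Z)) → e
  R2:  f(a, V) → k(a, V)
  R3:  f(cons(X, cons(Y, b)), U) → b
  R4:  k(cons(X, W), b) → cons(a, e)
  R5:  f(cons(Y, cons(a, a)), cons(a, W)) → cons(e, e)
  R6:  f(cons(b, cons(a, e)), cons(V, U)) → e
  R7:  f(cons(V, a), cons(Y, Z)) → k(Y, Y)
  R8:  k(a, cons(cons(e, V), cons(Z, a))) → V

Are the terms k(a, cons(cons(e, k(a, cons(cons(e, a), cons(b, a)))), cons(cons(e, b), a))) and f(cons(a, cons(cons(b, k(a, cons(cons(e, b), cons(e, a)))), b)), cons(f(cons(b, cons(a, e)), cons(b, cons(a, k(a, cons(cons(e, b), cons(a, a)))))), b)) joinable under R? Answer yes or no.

no — NF(t₁) = a, NF(t₂) = b

Reduce t₁ = k(a, cons(cons(e, k(a, cons(cons(e, a), cons(b, a)))), cons(cons(e, b), a))):
1. k(a, cons(cons(e, k(a, cons(cons(e, a), cons(b, a)))), cons(cons(e, b), a)))  →  k(a, cons(cons(e, a), cons(b, a)))   [R8 at ε]
2. k(a, cons(cons(e, a), cons(b, a)))  →  a   [R8 at ε]

Reduce t₂ = f(cons(a, cons(cons(b, k(a, cons(cons(e, b), cons(e, a)))), b)), cons(f(cons(b, cons(a, e)), cons(b, cons(a, k(a, cons(cons(e, b), cons(a, a)))))), b)):
1. f(cons(a, cons(cons(b, k(a, cons(cons(e, b), cons(e, a)))), b)), cons(f(cons(b, cons(a, e)), cons(b, cons(a, k(a, cons(cons(e, b), cons(a, a)))))), b))  →  b   [R3 at ε]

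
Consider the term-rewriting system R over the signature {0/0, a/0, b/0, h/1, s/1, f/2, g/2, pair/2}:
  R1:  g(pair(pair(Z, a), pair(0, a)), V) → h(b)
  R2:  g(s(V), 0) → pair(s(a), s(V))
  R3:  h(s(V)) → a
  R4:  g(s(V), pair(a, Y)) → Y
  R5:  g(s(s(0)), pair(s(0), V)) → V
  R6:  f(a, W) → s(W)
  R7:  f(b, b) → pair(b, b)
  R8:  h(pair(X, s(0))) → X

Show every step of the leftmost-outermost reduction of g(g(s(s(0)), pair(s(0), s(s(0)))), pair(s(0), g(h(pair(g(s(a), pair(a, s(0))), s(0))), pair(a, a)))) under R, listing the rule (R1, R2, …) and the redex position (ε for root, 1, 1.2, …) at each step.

1. g(g(s(s(0)), pair(s(0), s(s(0)))), pair(s(0), g(h(pair(g(s(a), pair(a, s(0))), s(0))), pair(a, a))))  →  g(s(s(0)), pair(s(0), g(h(pair(g(s(a), pair(a, s(0))), s(0))), pair(a, a))))   [R5 at 1]
2. g(s(s(0)), pair(s(0), g(h(pair(g(s(a), pair(a, s(0))), s(0))), pair(a, a))))  →  g(h(pair(g(s(a), pair(a, s(0))), s(0))), pair(a, a))   [R5 at ε]
3. g(h(pair(g(s(a), pair(a, s(0))), s(0))), pair(a, a))  →  g(g(s(a), pair(a, s(0))), pair(a, a))   [R8 at 1]
4. g(g(s(a), pair(a, s(0))), pair(a, a))  →  g(s(0), pair(a, a))   [R4 at 1]
5. g(s(0), pair(a, a))  →  a   [R4 at ε]

a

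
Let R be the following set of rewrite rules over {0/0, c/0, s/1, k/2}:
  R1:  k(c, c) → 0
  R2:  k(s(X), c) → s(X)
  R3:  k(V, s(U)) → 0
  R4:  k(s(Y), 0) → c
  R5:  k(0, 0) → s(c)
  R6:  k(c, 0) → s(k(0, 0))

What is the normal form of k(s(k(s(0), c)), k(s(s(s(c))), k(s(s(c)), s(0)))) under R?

1. k(s(k(s(0), c)), k(s(s(s(c))), k(s(s(c)), s(0))))  →  k(s(s(0)), k(s(s(s(c))), k(s(s(c)), s(0))))   [R2 at 1.1]
2. k(s(s(0)), k(s(s(s(c))), k(s(s(c)), s(0))))  →  k(s(s(0)), k(s(s(s(c))), 0))   [R3 at 2.2]
3. k(s(s(0)), k(s(s(s(c))), 0))  →  k(s(s(0)), c)   [R4 at 2]
4. k(s(s(0)), c)  →  s(s(0))   [R2 at ε]

s(s(0))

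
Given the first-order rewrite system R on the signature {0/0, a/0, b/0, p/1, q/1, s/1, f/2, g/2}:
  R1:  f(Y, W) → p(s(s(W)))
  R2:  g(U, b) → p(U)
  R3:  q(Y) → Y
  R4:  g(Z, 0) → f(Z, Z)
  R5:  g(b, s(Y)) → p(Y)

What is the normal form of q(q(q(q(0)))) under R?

1. q(q(q(q(0))))  →  q(q(q(0)))   [R3 at ε]
2. q(q(q(0)))  →  q(q(0))   [R3 at ε]
3. q(q(0))  →  q(0)   [R3 at ε]
4. q(0)  →  0   [R3 at ε]

0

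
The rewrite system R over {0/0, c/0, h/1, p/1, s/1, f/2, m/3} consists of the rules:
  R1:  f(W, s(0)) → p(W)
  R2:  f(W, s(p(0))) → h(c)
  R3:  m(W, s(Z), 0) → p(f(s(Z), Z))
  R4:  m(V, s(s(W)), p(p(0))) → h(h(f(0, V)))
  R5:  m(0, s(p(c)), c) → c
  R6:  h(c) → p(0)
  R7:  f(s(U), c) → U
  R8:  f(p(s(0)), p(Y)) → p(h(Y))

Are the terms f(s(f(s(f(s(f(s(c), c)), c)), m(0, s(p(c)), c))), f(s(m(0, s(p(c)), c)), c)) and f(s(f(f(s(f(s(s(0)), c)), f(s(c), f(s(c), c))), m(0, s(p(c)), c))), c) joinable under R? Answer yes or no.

no — NF(t₁) = c, NF(t₂) = 0

Reduce t₁ = f(s(f(s(f(s(f(s(c), c)), c)), m(0, s(p(c)), c))), f(s(m(0, s(p(c)), c)), c)):
1. f(s(f(s(f(s(f(s(c), c)), c)), m(0, s(p(c)), c))), f(s(m(0, s(p(c)), c)), c))  →  f(s(f(s(f(s(c), c)), m(0, s(p(c)), c))), f(s(m(0, s(p(c)), c)), c))   [R7 at 1.1.1.1]
2. f(s(f(s(f(s(c), c)), m(0, s(p(c)), c))), f(s(m(0, s(p(c)), c)), c))  →  f(s(f(s(c), m(0, s(p(c)), c))), f(s(m(0, s(p(c)), c)), c))   [R7 at 1.1.1.1]
3. f(s(f(s(c), m(0, s(p(c)), c))), f(s(m(0, s(p(c)), c)), c))  →  f(s(f(s(c), c)), f(s(m(0, s(p(c)), c)), c))   [R5 at 1.1.2]
4. f(s(f(s(c), c)), f(s(m(0, s(p(c)), c)), c))  →  f(s(c), f(s(m(0, s(p(c)), c)), c))   [R7 at 1.1]
5. f(s(c), f(s(m(0, s(p(c)), c)), c))  →  f(s(c), m(0, s(p(c)), c))   [R7 at 2]
6. f(s(c), m(0, s(p(c)), c))  →  f(s(c), c)   [R5 at 2]
7. f(s(c), c)  →  c   [R7 at ε]

Reduce t₂ = f(s(f(f(s(f(s(s(0)), c)), f(s(c), f(s(c), c))), m(0, s(p(c)), c))), c):
1. f(s(f(f(s(f(s(s(0)), c)), f(s(c), f(s(c), c))), m(0, s(p(c)), c))), c)  →  f(f(s(f(s(s(0)), c)), f(s(c), f(s(c), c))), m(0, s(p(c)), c))   [R7 at ε]
2. f(f(s(f(s(s(0)), c)), f(s(c), f(s(c), c))), m(0, s(p(c)), c))  →  f(f(s(s(0)), f(s(c), f(s(c), c))), m(0, s(p(c)), c))   [R7 at 1.1.1]
3. f(f(s(s(0)), f(s(c), f(s(c), c))), m(0, s(p(c)), c))  →  f(f(s(s(0)), f(s(c), c)), m(0, s(p(c)), c))   [R7 at 1.2.2]
4. f(f(s(s(0)), f(s(c), c)), m(0, s(p(c)), c))  →  f(f(s(s(0)), c), m(0, s(p(c)), c))   [R7 at 1.2]
5. f(f(s(s(0)), c), m(0, s(p(c)), c))  →  f(s(0), m(0, s(p(c)), c))   [R7 at 1]
6. f(s(0), m(0, s(p(c)), c))  →  f(s(0), c)   [R5 at 2]
7. f(s(0), c)  →  0   [R7 at ε]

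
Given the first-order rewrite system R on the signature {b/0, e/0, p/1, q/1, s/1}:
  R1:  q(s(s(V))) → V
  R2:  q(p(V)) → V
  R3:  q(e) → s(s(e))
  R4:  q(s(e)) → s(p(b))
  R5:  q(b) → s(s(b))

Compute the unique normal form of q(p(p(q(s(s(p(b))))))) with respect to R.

1. q(p(p(q(s(s(p(b)))))))  →  p(q(s(s(p(b)))))   [R2 at ε]
2. p(q(s(s(p(b)))))  →  p(p(b))   [R1 at 1]

p(p(b))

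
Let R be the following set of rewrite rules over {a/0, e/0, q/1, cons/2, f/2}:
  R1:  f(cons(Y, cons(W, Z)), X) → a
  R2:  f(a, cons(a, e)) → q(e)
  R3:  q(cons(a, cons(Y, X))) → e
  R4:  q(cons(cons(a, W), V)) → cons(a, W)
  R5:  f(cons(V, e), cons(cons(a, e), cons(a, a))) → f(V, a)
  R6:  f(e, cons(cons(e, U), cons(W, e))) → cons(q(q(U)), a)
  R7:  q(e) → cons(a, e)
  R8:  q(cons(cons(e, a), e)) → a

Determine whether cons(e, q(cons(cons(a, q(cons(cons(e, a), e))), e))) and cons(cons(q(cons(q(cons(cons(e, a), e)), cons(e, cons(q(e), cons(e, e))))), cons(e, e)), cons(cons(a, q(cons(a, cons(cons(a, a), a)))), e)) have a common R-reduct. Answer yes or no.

Reduce t₁ = cons(e, q(cons(cons(a, q(cons(cons(e, a), e))), e))):
1. cons(e, q(cons(cons(a, q(cons(cons(e, a), e))), e)))  →  cons(e, cons(a, q(cons(cons(e, a), e))))   [R4 at 2]
2. cons(e, cons(a, q(cons(cons(e, a), e))))  →  cons(e, cons(a, a))   [R8 at 2.2]

Reduce t₂ = cons(cons(q(cons(q(cons(cons(e, a), e)), cons(e, cons(q(e), cons(e, e))))), cons(e, e)), cons(cons(a, q(cons(a, cons(cons(a, a), a)))), e)):
1. cons(cons(q(cons(q(cons(cons(e, a), e)), cons(e, cons(q(e), cons(e, e))))), cons(e, e)), cons(cons(a, q(cons(a, cons(cons(a, a), a)))), e))  →  cons(cons(q(cons(a, cons(e, cons(q(e), cons(e, e))))), cons(e, e)), cons(cons(a, q(cons(a, cons(cons(a, a), a)))), e))   [R8 at 1.1.1.1]
2. cons(cons(q(cons(a, cons(e, cons(q(e), cons(e, e))))), cons(e, e)), cons(cons(a, q(cons(a, cons(cons(a, a), a)))), e))  →  cons(cons(e, cons(e, e)), cons(cons(a, q(cons(a, cons(cons(a, a), a)))), e))   [R3 at 1.1]
3. cons(cons(e, cons(e, e)), cons(cons(a, q(cons(a, cons(cons(a, a), a)))), e))  →  cons(cons(e, cons(e, e)), cons(cons(a, e), e))   [R3 at 2.1.2]

no — NF(t₁) = cons(e, cons(a, a)), NF(t₂) = cons(cons(e, cons(e, e)), cons(cons(a, e), e))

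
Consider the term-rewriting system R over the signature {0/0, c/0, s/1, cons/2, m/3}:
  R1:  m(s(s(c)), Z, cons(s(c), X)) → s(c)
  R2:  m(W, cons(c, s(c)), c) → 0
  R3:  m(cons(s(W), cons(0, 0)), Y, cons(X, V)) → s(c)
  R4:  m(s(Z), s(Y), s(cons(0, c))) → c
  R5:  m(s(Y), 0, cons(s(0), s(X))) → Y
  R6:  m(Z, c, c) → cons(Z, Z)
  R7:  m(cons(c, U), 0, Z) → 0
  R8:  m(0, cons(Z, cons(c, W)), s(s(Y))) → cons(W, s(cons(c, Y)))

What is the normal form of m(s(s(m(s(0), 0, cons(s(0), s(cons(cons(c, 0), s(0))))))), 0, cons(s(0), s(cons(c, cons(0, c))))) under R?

1. m(s(s(m(s(0), 0, cons(s(0), s(cons(cons(c, 0), s(0))))))), 0, cons(s(0), s(cons(c, cons(0, c)))))  →  s(m(s(0), 0, cons(s(0), s(cons(cons(c, 0), s(0))))))   [R5 at ε]
2. s(m(s(0), 0, cons(s(0), s(cons(cons(c, 0), s(0))))))  →  s(0)   [R5 at 1]

s(0)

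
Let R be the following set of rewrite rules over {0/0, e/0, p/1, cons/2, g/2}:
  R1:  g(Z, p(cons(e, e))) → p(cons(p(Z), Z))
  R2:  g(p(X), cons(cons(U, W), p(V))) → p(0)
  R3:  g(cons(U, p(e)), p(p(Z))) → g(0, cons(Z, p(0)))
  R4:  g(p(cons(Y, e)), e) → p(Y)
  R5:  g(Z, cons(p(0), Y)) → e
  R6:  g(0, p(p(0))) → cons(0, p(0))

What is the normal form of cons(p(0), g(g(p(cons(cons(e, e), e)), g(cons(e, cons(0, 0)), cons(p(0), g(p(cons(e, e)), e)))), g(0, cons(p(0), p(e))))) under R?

cons(p(0), p(e))

1. cons(p(0), g(g(p(cons(cons(e, e), e)), g(cons(e, cons(0, 0)), cons(p(0), g(p(cons(e, e)), e)))), g(0, cons(p(0), p(e)))))  →  cons(p(0), g(g(p(cons(cons(e, e), e)), e), g(0, cons(p(0), p(e)))))   [R5 at 2.1.2]
2. cons(p(0), g(g(p(cons(cons(e, e), e)), e), g(0, cons(p(0), p(e)))))  →  cons(p(0), g(p(cons(e, e)), g(0, cons(p(0), p(e)))))   [R4 at 2.1]
3. cons(p(0), g(p(cons(e, e)), g(0, cons(p(0), p(e)))))  →  cons(p(0), g(p(cons(e, e)), e))   [R5 at 2.2]
4. cons(p(0), g(p(cons(e, e)), e))  →  cons(p(0), p(e))   [R4 at 2]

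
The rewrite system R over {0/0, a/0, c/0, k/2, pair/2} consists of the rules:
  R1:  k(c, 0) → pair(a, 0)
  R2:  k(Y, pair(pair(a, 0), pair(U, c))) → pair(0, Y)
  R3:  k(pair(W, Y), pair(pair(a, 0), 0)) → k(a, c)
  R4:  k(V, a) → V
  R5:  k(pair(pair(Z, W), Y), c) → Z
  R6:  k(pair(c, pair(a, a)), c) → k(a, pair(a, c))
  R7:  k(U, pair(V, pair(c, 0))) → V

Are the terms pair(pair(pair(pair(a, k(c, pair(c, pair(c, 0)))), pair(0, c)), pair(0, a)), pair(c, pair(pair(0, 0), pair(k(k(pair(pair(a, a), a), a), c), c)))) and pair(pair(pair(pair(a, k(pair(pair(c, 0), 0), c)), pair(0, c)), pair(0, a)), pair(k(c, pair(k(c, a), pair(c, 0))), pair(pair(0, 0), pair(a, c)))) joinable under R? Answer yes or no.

yes — NF(t₁) = pair(pair(pair(pair(a, c), pair(0, c)), pair(0, a)), pair(c, pair(pair(0, 0), pair(a, c)))), NF(t₂) = pair(pair(pair(pair(a, c), pair(0, c)), pair(0, a)), pair(c, pair(pair(0, 0), pair(a, c))))

Reduce t₁ = pair(pair(pair(pair(a, k(c, pair(c, pair(c, 0)))), pair(0, c)), pair(0, a)), pair(c, pair(pair(0, 0), pair(k(k(pair(pair(a, a), a), a), c), c)))):
1. pair(pair(pair(pair(a, k(c, pair(c, pair(c, 0)))), pair(0, c)), pair(0, a)), pair(c, pair(pair(0, 0), pair(k(k(pair(pair(a, a), a), a), c), c))))  →  pair(pair(pair(pair(a, c), pair(0, c)), pair(0, a)), pair(c, pair(pair(0, 0), pair(k(k(pair(pair(a, a), a), a), c), c))))   [R7 at 1.1.1.2]
2. pair(pair(pair(pair(a, c), pair(0, c)), pair(0, a)), pair(c, pair(pair(0, 0), pair(k(k(pair(pair(a, a), a), a), c), c))))  →  pair(pair(pair(pair(a, c), pair(0, c)), pair(0, a)), pair(c, pair(pair(0, 0), pair(k(pair(pair(a, a), a), c), c))))   [R4 at 2.2.2.1.1]
3. pair(pair(pair(pair(a, c), pair(0, c)), pair(0, a)), pair(c, pair(pair(0, 0), pair(k(pair(pair(a, a), a), c), c))))  →  pair(pair(pair(pair(a, c), pair(0, c)), pair(0, a)), pair(c, pair(pair(0, 0), pair(a, c))))   [R5 at 2.2.2.1]

Reduce t₂ = pair(pair(pair(pair(a, k(pair(pair(c, 0), 0), c)), pair(0, c)), pair(0, a)), pair(k(c, pair(k(c, a), pair(c, 0))), pair(pair(0, 0), pair(a, c)))):
1. pair(pair(pair(pair(a, k(pair(pair(c, 0), 0), c)), pair(0, c)), pair(0, a)), pair(k(c, pair(k(c, a), pair(c, 0))), pair(pair(0, 0), pair(a, c))))  →  pair(pair(pair(pair(a, c), pair(0, c)), pair(0, a)), pair(k(c, pair(k(c, a), pair(c, 0))), pair(pair(0, 0), pair(a, c))))   [R5 at 1.1.1.2]
2. pair(pair(pair(pair(a, c), pair(0, c)), pair(0, a)), pair(k(c, pair(k(c, a), pair(c, 0))), pair(pair(0, 0), pair(a, c))))  →  pair(pair(pair(pair(a, c), pair(0, c)), pair(0, a)), pair(k(c, a), pair(pair(0, 0), pair(a, c))))   [R7 at 2.1]
3. pair(pair(pair(pair(a, c), pair(0, c)), pair(0, a)), pair(k(c, a), pair(pair(0, 0), pair(a, c))))  →  pair(pair(pair(pair(a, c), pair(0, c)), pair(0, a)), pair(c, pair(pair(0, 0), pair(a, c))))   [R4 at 2.1]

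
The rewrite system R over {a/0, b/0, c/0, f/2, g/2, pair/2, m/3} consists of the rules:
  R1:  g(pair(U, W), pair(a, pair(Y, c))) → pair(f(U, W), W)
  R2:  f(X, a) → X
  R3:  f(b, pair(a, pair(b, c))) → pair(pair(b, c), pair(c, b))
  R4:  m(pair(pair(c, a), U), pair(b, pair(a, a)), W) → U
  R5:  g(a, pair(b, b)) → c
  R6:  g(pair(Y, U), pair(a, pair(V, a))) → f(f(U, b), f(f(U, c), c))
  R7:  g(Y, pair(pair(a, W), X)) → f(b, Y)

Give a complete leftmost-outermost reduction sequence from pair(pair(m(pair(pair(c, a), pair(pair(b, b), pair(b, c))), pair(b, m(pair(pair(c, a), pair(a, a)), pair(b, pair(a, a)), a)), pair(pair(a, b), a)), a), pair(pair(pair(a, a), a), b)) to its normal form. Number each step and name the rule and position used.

1. pair(pair(m(pair(pair(c, a), pair(pair(b, b), pair(b, c))), pair(b, m(pair(pair(c, a), pair(a, a)), pair(b, pair(a, a)), a)), pair(pair(a, b), a)), a), pair(pair(pair(a, a), a), b))  →  pair(pair(m(pair(pair(c, a), pair(pair(b, b), pair(b, c))), pair(b, pair(a, a)), pair(pair(a, b), a)), a), pair(pair(pair(a, a), a), b))   [R4 at 1.1.2.2]
2. pair(pair(m(pair(pair(c, a), pair(pair(b, b), pair(b, c))), pair(b, pair(a, a)), pair(pair(a, b), a)), a), pair(pair(pair(a, a), a), b))  →  pair(pair(pair(pair(b, b), pair(b, c)), a), pair(pair(pair(a, a), a), b))   [R4 at 1.1]

pair(pair(pair(pair(b, b), pair(b, c)), a), pair(pair(pair(a, a), a), b))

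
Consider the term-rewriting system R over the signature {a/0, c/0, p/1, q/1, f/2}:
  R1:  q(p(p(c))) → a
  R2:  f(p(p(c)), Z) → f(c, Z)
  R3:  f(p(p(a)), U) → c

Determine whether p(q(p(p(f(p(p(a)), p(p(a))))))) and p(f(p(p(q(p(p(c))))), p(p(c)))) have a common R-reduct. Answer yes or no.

Reduce t₁ = p(q(p(p(f(p(p(a)), p(p(a))))))):
1. p(q(p(p(f(p(p(a)), p(p(a)))))))  →  p(q(p(p(c))))   [R3 at 1.1.1.1]
2. p(q(p(p(c))))  →  p(a)   [R1 at 1]

Reduce t₂ = p(f(p(p(q(p(p(c))))), p(p(c)))):
1. p(f(p(p(q(p(p(c))))), p(p(c))))  →  p(f(p(p(a)), p(p(c))))   [R1 at 1.1.1.1]
2. p(f(p(p(a)), p(p(c))))  →  p(c)   [R3 at 1]

no — NF(t₁) = p(a), NF(t₂) = p(c)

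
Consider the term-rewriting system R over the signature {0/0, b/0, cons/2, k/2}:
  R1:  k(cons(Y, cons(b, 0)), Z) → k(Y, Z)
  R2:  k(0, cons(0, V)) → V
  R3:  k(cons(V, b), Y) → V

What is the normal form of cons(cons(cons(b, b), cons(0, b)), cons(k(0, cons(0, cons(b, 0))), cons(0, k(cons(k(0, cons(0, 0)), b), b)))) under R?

1. cons(cons(cons(b, b), cons(0, b)), cons(k(0, cons(0, cons(b, 0))), cons(0, k(cons(k(0, cons(0, 0)), b), b))))  →  cons(cons(cons(b, b), cons(0, b)), cons(cons(b, 0), cons(0, k(cons(k(0, cons(0, 0)), b), b))))   [R2 at 2.1]
2. cons(cons(cons(b, b), cons(0, b)), cons(cons(b, 0), cons(0, k(cons(k(0, cons(0, 0)), b), b))))  →  cons(cons(cons(b, b), cons(0, b)), cons(cons(b, 0), cons(0, k(0, cons(0, 0)))))   [R3 at 2.2.2]
3. cons(cons(cons(b, b), cons(0, b)), cons(cons(b, 0), cons(0, k(0, cons(0, 0)))))  →  cons(cons(cons(b, b), cons(0, b)), cons(cons(b, 0), cons(0, 0)))   [R2 at 2.2.2]

cons(cons(cons(b, b), cons(0, b)), cons(cons(b, 0), cons(0, 0)))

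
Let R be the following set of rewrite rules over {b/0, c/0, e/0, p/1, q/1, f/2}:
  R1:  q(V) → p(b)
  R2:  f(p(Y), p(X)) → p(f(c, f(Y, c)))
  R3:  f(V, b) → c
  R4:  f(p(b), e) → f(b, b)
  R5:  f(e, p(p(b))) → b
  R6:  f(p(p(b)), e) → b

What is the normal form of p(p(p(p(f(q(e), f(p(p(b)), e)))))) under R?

1. p(p(p(p(f(q(e), f(p(p(b)), e))))))  →  p(p(p(p(f(p(b), f(p(p(b)), e))))))   [R1 at 1.1.1.1.1]
2. p(p(p(p(f(p(b), f(p(p(b)), e))))))  →  p(p(p(p(f(p(b), b)))))   [R6 at 1.1.1.1.2]
3. p(p(p(p(f(p(b), b)))))  →  p(p(p(p(c))))   [R3 at 1.1.1.1]

p(p(p(p(c))))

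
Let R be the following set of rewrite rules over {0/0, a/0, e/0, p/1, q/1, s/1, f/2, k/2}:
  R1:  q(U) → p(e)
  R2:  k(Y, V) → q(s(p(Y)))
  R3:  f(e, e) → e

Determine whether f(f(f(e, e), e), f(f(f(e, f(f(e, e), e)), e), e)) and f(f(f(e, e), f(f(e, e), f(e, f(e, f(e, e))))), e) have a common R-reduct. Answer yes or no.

Reduce t₁ = f(f(f(e, e), e), f(f(f(e, f(f(e, e), e)), e), e)):
1. f(f(f(e, e), e), f(f(f(e, f(f(e, e), e)), e), e))  →  f(f(e, e), f(f(f(e, f(f(e, e), e)), e), e))   [R3 at 1.1]
2. f(f(e, e), f(f(f(e, f(f(e, e), e)), e), e))  →  f(e, f(f(f(e, f(f(e, e), e)), e), e))   [R3 at 1]
3. f(e, f(f(f(e, f(f(e, e), e)), e), e))  →  f(e, f(f(f(e, f(e, e)), e), e))   [R3 at 2.1.1.2.1]
4. f(e, f(f(f(e, f(e, e)), e), e))  →  f(e, f(f(f(e, e), e), e))   [R3 at 2.1.1.2]
5. f(e, f(f(f(e, e), e), e))  →  f(e, f(f(e, e), e))   [R3 at 2.1.1]
6. f(e, f(f(e, e), e))  →  f(e, f(e, e))   [R3 at 2.1]
7. f(e, f(e, e))  →  f(e, e)   [R3 at 2]
8. f(e, e)  →  e   [R3 at ε]

Reduce t₂ = f(f(f(e, e), f(f(e, e), f(e, f(e, f(e, e))))), e):
1. f(f(f(e, e), f(f(e, e), f(e, f(e, f(e, e))))), e)  →  f(f(e, f(f(e, e), f(e, f(e, f(e, e))))), e)   [R3 at 1.1]
2. f(f(e, f(f(e, e), f(e, f(e, f(e, e))))), e)  →  f(f(e, f(e, f(e, f(e, f(e, e))))), e)   [R3 at 1.2.1]
3. f(f(e, f(e, f(e, f(e, f(e, e))))), e)  →  f(f(e, f(e, f(e, f(e, e)))), e)   [R3 at 1.2.2.2.2]
4. f(f(e, f(e, f(e, f(e, e)))), e)  →  f(f(e, f(e, f(e, e))), e)   [R3 at 1.2.2.2]
5. f(f(e, f(e, f(e, e))), e)  →  f(f(e, f(e, e)), e)   [R3 at 1.2.2]
6. f(f(e, f(e, e)), e)  →  f(f(e, e), e)   [R3 at 1.2]
7. f(f(e, e), e)  →  f(e, e)   [R3 at 1]
8. f(e, e)  →  e   [R3 at ε]

yes — NF(t₁) = e, NF(t₂) = e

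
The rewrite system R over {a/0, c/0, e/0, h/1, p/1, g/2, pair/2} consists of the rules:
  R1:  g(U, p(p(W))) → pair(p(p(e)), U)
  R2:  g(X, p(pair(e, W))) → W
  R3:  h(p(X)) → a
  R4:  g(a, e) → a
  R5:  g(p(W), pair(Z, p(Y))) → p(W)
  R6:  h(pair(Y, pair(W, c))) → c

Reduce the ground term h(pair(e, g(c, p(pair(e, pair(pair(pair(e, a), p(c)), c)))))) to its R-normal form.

1. h(pair(e, g(c, p(pair(e, pair(pair(pair(e, a), p(c)), c))))))  →  h(pair(e, pair(pair(pair(e, a), p(c)), c)))   [R2 at 1.2]
2. h(pair(e, pair(pair(pair(e, a), p(c)), c)))  →  c   [R6 at ε]

c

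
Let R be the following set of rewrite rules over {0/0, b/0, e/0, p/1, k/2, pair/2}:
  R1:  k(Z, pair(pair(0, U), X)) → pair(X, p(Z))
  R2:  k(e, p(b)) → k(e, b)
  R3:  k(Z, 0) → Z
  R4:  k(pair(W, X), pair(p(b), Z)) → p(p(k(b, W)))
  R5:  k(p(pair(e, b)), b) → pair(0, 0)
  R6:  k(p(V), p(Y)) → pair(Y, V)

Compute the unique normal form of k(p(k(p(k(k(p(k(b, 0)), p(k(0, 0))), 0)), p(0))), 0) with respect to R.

1. k(p(k(p(k(k(p(k(b, 0)), p(k(0, 0))), 0)), p(0))), 0)  →  p(k(p(k(k(p(k(b, 0)), p(k(0, 0))), 0)), p(0)))   [R3 at ε]
2. p(k(p(k(k(p(k(b, 0)), p(k(0, 0))), 0)), p(0)))  →  p(pair(0, k(k(p(k(b, 0)), p(k(0, 0))), 0)))   [R6 at 1]
3. p(pair(0, k(k(p(k(b, 0)), p(k(0, 0))), 0)))  →  p(pair(0, k(p(k(b, 0)), p(k(0, 0)))))   [R3 at 1.2]
4. p(pair(0, k(p(k(b, 0)), p(k(0, 0)))))  →  p(pair(0, pair(k(0, 0), k(b, 0))))   [R6 at 1.2]
5. p(pair(0, pair(k(0, 0), k(b, 0))))  →  p(pair(0, pair(0, k(b, 0))))   [R3 at 1.2.1]
6. p(pair(0, pair(0, k(b, 0))))  →  p(pair(0, pair(0, b)))   [R3 at 1.2.2]

p(pair(0, pair(0, b)))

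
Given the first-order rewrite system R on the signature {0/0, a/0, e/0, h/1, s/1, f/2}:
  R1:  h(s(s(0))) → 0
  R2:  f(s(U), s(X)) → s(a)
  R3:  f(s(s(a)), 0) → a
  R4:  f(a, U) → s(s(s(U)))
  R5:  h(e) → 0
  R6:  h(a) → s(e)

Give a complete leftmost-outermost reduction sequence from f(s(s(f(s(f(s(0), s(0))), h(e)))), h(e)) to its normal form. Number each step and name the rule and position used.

1. f(s(s(f(s(f(s(0), s(0))), h(e)))), h(e))  →  f(s(s(f(s(s(a)), h(e)))), h(e))   [R2 at 1.1.1.1.1]
2. f(s(s(f(s(s(a)), h(e)))), h(e))  →  f(s(s(f(s(s(a)), 0))), h(e))   [R5 at 1.1.1.2]
3. f(s(s(f(s(s(a)), 0))), h(e))  →  f(s(s(a)), h(e))   [R3 at 1.1.1]
4. f(s(s(a)), h(e))  →  f(s(s(a)), 0)   [R5 at 2]
5. f(s(s(a)), 0)  →  a   [R3 at ε]

a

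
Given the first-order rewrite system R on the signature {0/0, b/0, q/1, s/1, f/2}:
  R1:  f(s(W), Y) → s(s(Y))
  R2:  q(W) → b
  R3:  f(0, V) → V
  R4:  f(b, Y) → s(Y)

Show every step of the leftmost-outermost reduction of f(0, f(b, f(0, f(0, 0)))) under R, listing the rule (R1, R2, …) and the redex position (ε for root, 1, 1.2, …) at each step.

1. f(0, f(b, f(0, f(0, 0))))  →  f(b, f(0, f(0, 0)))   [R3 at ε]
2. f(b, f(0, f(0, 0)))  →  s(f(0, f(0, 0)))   [R4 at ε]
3. s(f(0, f(0, 0)))  →  s(f(0, 0))   [R3 at 1]
4. s(f(0, 0))  →  s(0)   [R3 at 1]

s(0)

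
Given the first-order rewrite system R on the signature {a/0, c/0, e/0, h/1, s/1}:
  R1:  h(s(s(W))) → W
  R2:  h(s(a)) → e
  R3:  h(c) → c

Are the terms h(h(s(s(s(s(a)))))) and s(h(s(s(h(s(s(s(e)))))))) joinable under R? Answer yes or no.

Reduce t₁ = h(h(s(s(s(s(a)))))):
1. h(h(s(s(s(s(a))))))  →  h(s(s(a)))   [R1 at 1]
2. h(s(s(a)))  →  a   [R1 at ε]

Reduce t₂ = s(h(s(s(h(s(s(s(e)))))))):
1. s(h(s(s(h(s(s(s(e))))))))  →  s(h(s(s(s(e)))))   [R1 at 1]
2. s(h(s(s(s(e)))))  →  s(s(e))   [R1 at 1]

no — NF(t₁) = a, NF(t₂) = s(s(e))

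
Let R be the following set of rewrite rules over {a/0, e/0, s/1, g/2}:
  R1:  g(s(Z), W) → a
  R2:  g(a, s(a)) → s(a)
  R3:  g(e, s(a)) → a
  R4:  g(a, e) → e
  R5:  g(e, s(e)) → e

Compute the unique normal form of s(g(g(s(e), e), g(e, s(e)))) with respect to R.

1. s(g(g(s(e), e), g(e, s(e))))  →  s(g(a, g(e, s(e))))   [R1 at 1.1]
2. s(g(a, g(e, s(e))))  →  s(g(a, e))   [R5 at 1.2]
3. s(g(a, e))  →  s(e)   [R4 at 1]

s(e)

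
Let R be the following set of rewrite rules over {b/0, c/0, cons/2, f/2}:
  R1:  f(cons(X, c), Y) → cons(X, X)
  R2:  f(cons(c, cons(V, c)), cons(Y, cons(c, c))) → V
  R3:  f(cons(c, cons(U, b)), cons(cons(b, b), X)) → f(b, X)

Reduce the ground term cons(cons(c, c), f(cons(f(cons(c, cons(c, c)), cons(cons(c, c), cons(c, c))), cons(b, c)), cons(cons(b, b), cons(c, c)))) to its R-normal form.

1. cons(cons(c, c), f(cons(f(cons(c, cons(c, c)), cons(cons(c, c), cons(c, c))), cons(b, c)), cons(cons(b, b), cons(c, c))))  →  cons(cons(c, c), f(cons(c, cons(b, c)), cons(cons(b, b), cons(c, c))))   [R2 at 2.1.1]
2. cons(cons(c, c), f(cons(c, cons(b, c)), cons(cons(b, b), cons(c, c))))  →  cons(cons(c, c), b)   [R2 at 2]

cons(cons(c, c), b)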